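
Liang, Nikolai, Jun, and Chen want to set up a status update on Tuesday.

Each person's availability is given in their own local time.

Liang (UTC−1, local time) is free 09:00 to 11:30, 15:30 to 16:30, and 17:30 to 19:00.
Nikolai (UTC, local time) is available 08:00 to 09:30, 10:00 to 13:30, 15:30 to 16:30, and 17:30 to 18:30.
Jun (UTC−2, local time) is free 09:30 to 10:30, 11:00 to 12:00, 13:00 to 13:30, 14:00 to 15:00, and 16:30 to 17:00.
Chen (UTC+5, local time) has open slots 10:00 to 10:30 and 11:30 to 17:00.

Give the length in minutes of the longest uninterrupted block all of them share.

30 minutes

Liang → UTC: 10:00–12:30, 16:30–17:30, 18:30–20:00.
Nikolai → UTC: 08:00–09:30, 10:00–13:30, 15:30–16:30, 17:30–18:30.
Jun → UTC: 11:30–12:30, 13:00–14:00, 15:00–15:30, 16:00–17:00, 18:30–19:00.
Chen → UTC: 05:00–05:30, 06:30–12:00.
Liang ∩ Nikolai: 10:00–12:30.
Liang ∩ Nikolai ∩ Jun: 11:30–12:30.
Liang ∩ Nikolai ∩ Jun ∩ Chen: 11:30–12:00.
Single common window of 30 minutes.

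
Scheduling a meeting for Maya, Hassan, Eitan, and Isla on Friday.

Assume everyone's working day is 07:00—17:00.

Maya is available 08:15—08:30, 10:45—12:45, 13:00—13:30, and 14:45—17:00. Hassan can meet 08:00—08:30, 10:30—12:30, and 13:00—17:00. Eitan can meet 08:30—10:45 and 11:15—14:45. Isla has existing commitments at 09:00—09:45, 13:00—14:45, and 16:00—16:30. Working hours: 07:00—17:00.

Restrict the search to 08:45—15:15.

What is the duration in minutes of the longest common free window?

Isla free within 07:00–17:00: 07:00–09:00, 09:45–13:00, 14:45–16:00, 16:30–17:00.
Maya ∩ Hassan: 08:15–08:30, 10:45–12:30, 13:00–13:30, 14:45–17:00.
Maya ∩ Hassan ∩ Eitan: 11:15–12:30, 13:00–13:30.
Maya ∩ Hassan ∩ Eitan ∩ Isla: 11:15–12:30.
Restricted to 08:45–15:15: 11:15–12:30.
Single common window of 75 minutes.

75 minutes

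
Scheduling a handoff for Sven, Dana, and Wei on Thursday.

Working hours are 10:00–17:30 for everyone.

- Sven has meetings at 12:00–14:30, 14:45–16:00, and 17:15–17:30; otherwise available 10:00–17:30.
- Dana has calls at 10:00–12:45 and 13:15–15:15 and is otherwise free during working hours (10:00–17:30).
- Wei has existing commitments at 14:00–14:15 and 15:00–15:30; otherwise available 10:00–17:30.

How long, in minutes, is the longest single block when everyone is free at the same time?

Sven free within 10:00–17:30: 10:00–12:00, 14:30–14:45, 16:00–17:15.
Dana free within 10:00–17:30: 12:45–13:15, 15:15–17:30.
Wei free within 10:00–17:30: 10:00–14:00, 14:15–15:00, 15:30–17:30.
Sven ∩ Dana: 16:00–17:15.
Sven ∩ Dana ∩ Wei: 16:00–17:15.
Single common window of 75 minutes.

75 minutes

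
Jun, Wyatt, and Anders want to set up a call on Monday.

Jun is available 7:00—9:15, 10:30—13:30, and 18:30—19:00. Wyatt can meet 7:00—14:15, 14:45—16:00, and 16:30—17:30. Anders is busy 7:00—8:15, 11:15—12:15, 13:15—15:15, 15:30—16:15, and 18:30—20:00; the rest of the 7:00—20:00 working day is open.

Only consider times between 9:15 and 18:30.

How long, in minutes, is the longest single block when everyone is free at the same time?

Anders free within 07:00–20:00: 08:15–11:15, 12:15–13:15, 15:15–15:30, 16:15–18:30.
Jun ∩ Wyatt: 07:00–09:15, 10:30–13:30.
Jun ∩ Wyatt ∩ Anders: 08:15–09:15, 10:30–11:15, 12:15–13:15.
Restricted to 09:15–18:30: 10:30–11:15, 12:15–13:15.
Common window lengths: 45, 60 min; longest is 60.

60 minutes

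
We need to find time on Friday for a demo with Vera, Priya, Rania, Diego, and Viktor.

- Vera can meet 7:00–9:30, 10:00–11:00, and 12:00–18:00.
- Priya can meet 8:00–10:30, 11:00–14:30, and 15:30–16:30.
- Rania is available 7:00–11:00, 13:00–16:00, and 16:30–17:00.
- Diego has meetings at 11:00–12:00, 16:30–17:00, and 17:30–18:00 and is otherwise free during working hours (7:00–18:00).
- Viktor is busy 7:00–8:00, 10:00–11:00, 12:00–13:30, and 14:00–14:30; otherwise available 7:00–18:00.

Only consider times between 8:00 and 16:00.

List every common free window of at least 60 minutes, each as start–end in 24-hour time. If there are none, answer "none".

08:00–09:30

Diego free within 07:00–18:00: 07:00–11:00, 12:00–16:30, 17:00–17:30.
Viktor free within 07:00–18:00: 08:00–10:00, 11:00–12:00, 13:30–14:00, 14:30–18:00.
Vera ∩ Priya: 08:00–09:30, 10:00–10:30, 12:00–14:30, 15:30–16:30.
Vera ∩ Priya ∩ Rania: 08:00–09:30, 10:00–10:30, 13:00–14:30, 15:30–16:00.
Vera ∩ Priya ∩ Rania ∩ Diego: 08:00–09:30, 10:00–10:30, 13:00–14:30, 15:30–16:00.
Vera ∩ Priya ∩ Rania ∩ Diego ∩ Viktor: 08:00–09:30, 13:30–14:00, 15:30–16:00.
Restricted to 08:00–16:00: 08:00–09:30, 13:30–14:00, 15:30–16:00.
Windows ≥ 60 min: 08:00–09:30.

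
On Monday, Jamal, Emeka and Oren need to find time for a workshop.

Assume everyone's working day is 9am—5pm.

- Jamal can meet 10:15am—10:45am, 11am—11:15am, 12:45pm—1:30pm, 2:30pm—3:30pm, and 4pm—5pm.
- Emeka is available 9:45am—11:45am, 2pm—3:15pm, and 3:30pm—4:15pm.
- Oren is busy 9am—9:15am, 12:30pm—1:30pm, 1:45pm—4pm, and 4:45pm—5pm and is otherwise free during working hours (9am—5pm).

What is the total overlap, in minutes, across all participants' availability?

60 minutes

Oren free within 09:00–17:00: 09:15–12:30, 13:30–13:45, 16:00–16:45.
Jamal ∩ Emeka: 10:15–10:45, 11:00–11:15, 14:30–15:15, 16:00–16:15.
Jamal ∩ Emeka ∩ Oren: 10:15–10:45, 11:00–11:15, 16:00–16:15.
Total common minutes: 30 + 15 + 15 = 60.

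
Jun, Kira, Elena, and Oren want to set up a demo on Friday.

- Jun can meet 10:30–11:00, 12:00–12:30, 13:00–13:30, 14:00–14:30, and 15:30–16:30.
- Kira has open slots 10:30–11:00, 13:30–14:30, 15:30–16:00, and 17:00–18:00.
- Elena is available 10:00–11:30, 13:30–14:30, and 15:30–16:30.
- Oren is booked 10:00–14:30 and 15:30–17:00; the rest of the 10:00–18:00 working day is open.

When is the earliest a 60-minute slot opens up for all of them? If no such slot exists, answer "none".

Oren free within 10:00–18:00: 14:30–15:30, 17:00–18:00.
Jun ∩ Kira: 10:30–11:00, 14:00–14:30, 15:30–16:00.
Jun ∩ Kira ∩ Elena: 10:30–11:00, 14:00–14:30, 15:30–16:00.
Jun ∩ Kira ∩ Elena ∩ Oren: (none).
Windows ≥ 60 min: (none).

none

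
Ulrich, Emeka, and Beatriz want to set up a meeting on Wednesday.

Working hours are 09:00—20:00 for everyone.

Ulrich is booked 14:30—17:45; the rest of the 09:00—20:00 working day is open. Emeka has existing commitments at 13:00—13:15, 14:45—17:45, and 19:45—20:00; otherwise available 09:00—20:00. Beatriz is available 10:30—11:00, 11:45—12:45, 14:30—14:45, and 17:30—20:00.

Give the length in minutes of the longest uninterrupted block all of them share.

Ulrich free within 09:00–20:00: 09:00–14:30, 17:45–20:00.
Emeka free within 09:00–20:00: 09:00–13:00, 13:15–14:45, 17:45–19:45.
Ulrich ∩ Emeka: 09:00–13:00, 13:15–14:30, 17:45–19:45.
Ulrich ∩ Emeka ∩ Beatriz: 10:30–11:00, 11:45–12:45, 17:45–19:45.
Common window lengths: 30, 60, 120 min; longest is 120.

120 minutes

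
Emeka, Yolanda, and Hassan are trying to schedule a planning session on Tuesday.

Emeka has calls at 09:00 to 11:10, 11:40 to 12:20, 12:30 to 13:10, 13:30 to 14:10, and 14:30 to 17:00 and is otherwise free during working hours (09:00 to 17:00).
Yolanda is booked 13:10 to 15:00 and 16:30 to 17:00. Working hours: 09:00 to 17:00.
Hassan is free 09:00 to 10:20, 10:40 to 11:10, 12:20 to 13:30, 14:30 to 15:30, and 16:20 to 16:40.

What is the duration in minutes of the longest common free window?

Emeka free within 09:00–17:00: 11:10–11:40, 12:20–12:30, 13:10–13:30, 14:10–14:30.
Yolanda free within 09:00–17:00: 09:00–13:10, 15:00–16:30.
Emeka ∩ Yolanda: 11:10–11:40, 12:20–12:30.
Emeka ∩ Yolanda ∩ Hassan: 12:20–12:30.
Single common window of 10 minutes.

10 minutes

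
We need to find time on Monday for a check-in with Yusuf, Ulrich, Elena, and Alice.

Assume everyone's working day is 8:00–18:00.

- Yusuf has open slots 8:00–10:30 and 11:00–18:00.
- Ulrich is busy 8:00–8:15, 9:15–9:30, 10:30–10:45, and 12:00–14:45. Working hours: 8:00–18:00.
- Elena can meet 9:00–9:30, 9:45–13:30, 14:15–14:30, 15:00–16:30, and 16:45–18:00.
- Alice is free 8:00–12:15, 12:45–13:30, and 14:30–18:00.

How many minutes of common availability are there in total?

Ulrich free within 08:00–18:00: 08:15–09:15, 09:30–10:30, 10:45–12:00, 14:45–18:00.
Yusuf ∩ Ulrich: 08:15–09:15, 09:30–10:30, 11:00–12:00, 14:45–18:00.
Yusuf ∩ Ulrich ∩ Elena: 09:00–09:15, 09:45–10:30, 11:00–12:00, 15:00–16:30, 16:45–18:00.
Yusuf ∩ Ulrich ∩ Elena ∩ Alice: 09:00–09:15, 09:45–10:30, 11:00–12:00, 15:00–16:30, 16:45–18:00.
Total common minutes: 15 + 45 + 60 + 90 + 75 = 285.

285 minutes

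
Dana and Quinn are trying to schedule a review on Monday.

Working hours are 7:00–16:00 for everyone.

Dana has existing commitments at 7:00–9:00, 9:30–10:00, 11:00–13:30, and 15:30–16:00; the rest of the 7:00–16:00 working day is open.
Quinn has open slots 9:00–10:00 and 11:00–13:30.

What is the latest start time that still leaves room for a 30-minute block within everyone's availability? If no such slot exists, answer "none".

Dana free within 07:00–16:00: 09:00–09:30, 10:00–11:00, 13:30–15:30.
Dana ∩ Quinn: 09:00–09:30.
Windows ≥ 30 min: 09:00–09:30.
Latest start in the last window 09:00–09:30 is 09:30 − 30 min = 09:00.

09:00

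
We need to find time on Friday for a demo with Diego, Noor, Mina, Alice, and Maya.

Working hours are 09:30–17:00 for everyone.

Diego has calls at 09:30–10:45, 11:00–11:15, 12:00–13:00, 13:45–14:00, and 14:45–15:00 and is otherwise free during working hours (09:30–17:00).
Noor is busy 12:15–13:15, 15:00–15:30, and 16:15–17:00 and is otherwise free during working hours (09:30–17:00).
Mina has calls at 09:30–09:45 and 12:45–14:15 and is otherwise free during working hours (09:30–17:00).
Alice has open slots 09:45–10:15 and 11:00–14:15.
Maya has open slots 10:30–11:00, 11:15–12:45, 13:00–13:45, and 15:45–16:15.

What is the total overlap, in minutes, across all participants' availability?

45 minutes

Diego free within 09:30–17:00: 10:45–11:00, 11:15–12:00, 13:00–13:45, 14:00–14:45, 15:00–17:00.
Noor free within 09:30–17:00: 09:30–12:15, 13:15–15:00, 15:30–16:15.
Mina free within 09:30–17:00: 09:45–12:45, 14:15–17:00.
Diego ∩ Noor: 10:45–11:00, 11:15–12:00, 13:15–13:45, 14:00–14:45, 15:30–16:15.
Diego ∩ Noor ∩ Mina: 10:45–11:00, 11:15–12:00, 14:15–14:45, 15:30–16:15.
Diego ∩ Noor ∩ Mina ∩ Alice: 11:15–12:00.
Diego ∩ Noor ∩ Mina ∩ Alice ∩ Maya: 11:15–12:00.
Total common minutes: 45.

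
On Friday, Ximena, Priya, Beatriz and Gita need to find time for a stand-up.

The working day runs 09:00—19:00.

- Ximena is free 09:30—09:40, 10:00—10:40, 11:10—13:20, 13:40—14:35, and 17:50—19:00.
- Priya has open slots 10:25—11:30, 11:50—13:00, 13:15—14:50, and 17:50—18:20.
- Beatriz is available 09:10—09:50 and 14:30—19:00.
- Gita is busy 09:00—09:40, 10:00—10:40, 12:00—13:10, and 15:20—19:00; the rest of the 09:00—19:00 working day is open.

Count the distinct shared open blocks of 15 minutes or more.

Gita free within 09:00–19:00: 09:40–10:00, 10:40–12:00, 13:10–15:20.
Ximena ∩ Priya: 10:25–10:40, 11:10–11:30, 11:50–13:00, 13:15–13:20, 13:40–14:35, 17:50–18:20.
Ximena ∩ Priya ∩ Beatriz: 14:30–14:35, 17:50–18:20.
Ximena ∩ Priya ∩ Beatriz ∩ Gita: 14:30–14:35.
Windows ≥ 15 min: (none).
That's 0 windows.

0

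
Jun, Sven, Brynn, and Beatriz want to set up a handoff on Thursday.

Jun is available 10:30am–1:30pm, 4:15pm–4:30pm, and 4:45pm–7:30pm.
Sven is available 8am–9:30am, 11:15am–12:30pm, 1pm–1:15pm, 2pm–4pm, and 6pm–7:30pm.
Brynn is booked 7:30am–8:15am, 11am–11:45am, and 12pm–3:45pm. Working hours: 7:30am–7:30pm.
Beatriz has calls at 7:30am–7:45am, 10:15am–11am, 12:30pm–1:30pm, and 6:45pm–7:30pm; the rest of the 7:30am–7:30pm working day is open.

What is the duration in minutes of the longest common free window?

45 minutes

Brynn free within 07:30–19:30: 08:15–11:00, 11:45–12:00, 15:45–19:30.
Beatriz free within 07:30–19:30: 07:45–10:15, 11:00–12:30, 13:30–18:45.
Jun ∩ Sven: 11:15–12:30, 13:00–13:15, 18:00–19:30.
Jun ∩ Sven ∩ Brynn: 11:45–12:00, 18:00–19:30.
Jun ∩ Sven ∩ Brynn ∩ Beatriz: 11:45–12:00, 18:00–18:45.
Common window lengths: 15, 45 min; longest is 45.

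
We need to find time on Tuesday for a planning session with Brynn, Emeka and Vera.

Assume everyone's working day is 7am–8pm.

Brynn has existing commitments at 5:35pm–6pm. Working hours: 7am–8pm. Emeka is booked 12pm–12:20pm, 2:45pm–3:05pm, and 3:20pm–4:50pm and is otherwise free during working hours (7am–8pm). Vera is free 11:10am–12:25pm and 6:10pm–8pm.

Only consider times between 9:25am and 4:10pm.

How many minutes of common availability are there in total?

55 minutes

Brynn free within 07:00–20:00: 07:00–17:35, 18:00–20:00.
Emeka free within 07:00–20:00: 07:00–12:00, 12:20–14:45, 15:05–15:20, 16:50–20:00.
Brynn ∩ Emeka: 07:00–12:00, 12:20–14:45, 15:05–15:20, 16:50–17:35, 18:00–20:00.
Brynn ∩ Emeka ∩ Vera: 11:10–12:00, 12:20–12:25, 18:10–20:00.
Restricted to 09:25–16:10: 11:10–12:00, 12:20–12:25.
Total common minutes: 50 + 5 = 55.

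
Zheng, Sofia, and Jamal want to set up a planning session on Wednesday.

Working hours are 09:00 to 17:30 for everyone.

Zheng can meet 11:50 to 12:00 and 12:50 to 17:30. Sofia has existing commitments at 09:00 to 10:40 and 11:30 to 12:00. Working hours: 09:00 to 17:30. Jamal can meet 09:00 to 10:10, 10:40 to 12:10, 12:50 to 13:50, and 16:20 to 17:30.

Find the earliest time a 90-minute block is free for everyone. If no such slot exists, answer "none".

none

Sofia free within 09:00–17:30: 10:40–11:30, 12:00–17:30.
Zheng ∩ Sofia: 12:50–17:30.
Zheng ∩ Sofia ∩ Jamal: 12:50–13:50, 16:20–17:30.
Windows ≥ 90 min: (none).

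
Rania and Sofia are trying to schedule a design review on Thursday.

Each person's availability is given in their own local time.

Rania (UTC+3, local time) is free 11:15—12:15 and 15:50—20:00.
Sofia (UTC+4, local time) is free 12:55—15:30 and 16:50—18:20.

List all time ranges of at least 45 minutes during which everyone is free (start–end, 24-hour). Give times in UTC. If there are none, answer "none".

Rania → UTC: 08:15–09:15, 12:50–17:00.
Sofia → UTC: 08:55–11:30, 12:50–14:20.
Rania ∩ Sofia: 08:55–09:15, 12:50–14:20.
Windows ≥ 45 min: 12:50–14:20.

12:50–14:20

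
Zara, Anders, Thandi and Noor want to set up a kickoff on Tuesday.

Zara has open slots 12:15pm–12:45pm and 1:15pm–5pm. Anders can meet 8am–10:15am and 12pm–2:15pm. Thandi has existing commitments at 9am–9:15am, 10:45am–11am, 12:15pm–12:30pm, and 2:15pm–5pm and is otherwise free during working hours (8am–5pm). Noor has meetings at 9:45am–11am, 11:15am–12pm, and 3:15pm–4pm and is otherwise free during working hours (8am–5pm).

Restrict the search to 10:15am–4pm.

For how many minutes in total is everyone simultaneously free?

75 minutes

Thandi free within 08:00–17:00: 08:00–09:00, 09:15–10:45, 11:00–12:15, 12:30–14:15.
Noor free within 08:00–17:00: 08:00–09:45, 11:00–11:15, 12:00–15:15, 16:00–17:00.
Zara ∩ Anders: 12:15–12:45, 13:15–14:15.
Zara ∩ Anders ∩ Thandi: 12:30–12:45, 13:15–14:15.
Zara ∩ Anders ∩ Thandi ∩ Noor: 12:30–12:45, 13:15–14:15.
Restricted to 10:15–16:00: 12:30–12:45, 13:15–14:15.
Total common minutes: 15 + 60 = 75.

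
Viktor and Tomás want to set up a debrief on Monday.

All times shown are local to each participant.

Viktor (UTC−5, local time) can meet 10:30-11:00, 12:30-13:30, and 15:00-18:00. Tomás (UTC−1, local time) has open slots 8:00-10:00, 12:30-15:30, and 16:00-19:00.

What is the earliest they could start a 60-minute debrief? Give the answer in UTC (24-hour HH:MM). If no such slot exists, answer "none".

17:30

Viktor → UTC: 15:30–16:00, 17:30–18:30, 20:00–23:00.
Tomás → UTC: 09:00–11:00, 13:30–16:30, 17:00–20:00.
Viktor ∩ Tomás: 15:30–16:00, 17:30–18:30.
Windows ≥ 60 min: 17:30–18:30.
Earliest such window starts at 17:30.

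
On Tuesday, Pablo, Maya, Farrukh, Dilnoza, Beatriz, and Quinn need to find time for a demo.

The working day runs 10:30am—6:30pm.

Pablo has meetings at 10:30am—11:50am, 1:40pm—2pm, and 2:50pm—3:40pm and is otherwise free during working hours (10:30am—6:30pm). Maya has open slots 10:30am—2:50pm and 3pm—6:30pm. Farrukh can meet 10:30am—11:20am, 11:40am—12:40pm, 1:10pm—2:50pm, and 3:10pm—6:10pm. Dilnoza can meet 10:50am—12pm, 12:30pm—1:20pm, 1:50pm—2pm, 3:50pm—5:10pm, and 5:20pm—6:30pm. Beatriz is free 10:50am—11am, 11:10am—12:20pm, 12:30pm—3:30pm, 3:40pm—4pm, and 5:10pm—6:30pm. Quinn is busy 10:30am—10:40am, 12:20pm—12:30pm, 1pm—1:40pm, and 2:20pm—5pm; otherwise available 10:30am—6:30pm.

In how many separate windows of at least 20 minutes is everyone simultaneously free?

1

Pablo free within 10:30–18:30: 11:50–13:40, 14:00–14:50, 15:40–18:30.
Quinn free within 10:30–18:30: 10:40–12:20, 12:30–13:00, 13:40–14:20, 17:00–18:30.
Pablo ∩ Maya: 11:50–13:40, 14:00–14:50, 15:40–18:30.
Pablo ∩ Maya ∩ Farrukh: 11:50–12:40, 13:10–13:40, 14:00–14:50, 15:40–18:10.
Pablo ∩ Maya ∩ Farrukh ∩ Dilnoza: 11:50–12:00, 12:30–12:40, 13:10–13:20, 15:50–17:10, 17:20–18:10.
Pablo ∩ Maya ∩ Farrukh ∩ Dilnoza ∩ Beatriz: 11:50–12:00, 12:30–12:40, 13:10–13:20, 15:50–16:00, 17:20–18:10.
Pablo ∩ Maya ∩ Farrukh ∩ Dilnoza ∩ Beatriz ∩ Quinn: 11:50–12:00, 12:30–12:40, 17:20–18:10.
Windows ≥ 20 min: 17:20–18:10.
That's 1 window.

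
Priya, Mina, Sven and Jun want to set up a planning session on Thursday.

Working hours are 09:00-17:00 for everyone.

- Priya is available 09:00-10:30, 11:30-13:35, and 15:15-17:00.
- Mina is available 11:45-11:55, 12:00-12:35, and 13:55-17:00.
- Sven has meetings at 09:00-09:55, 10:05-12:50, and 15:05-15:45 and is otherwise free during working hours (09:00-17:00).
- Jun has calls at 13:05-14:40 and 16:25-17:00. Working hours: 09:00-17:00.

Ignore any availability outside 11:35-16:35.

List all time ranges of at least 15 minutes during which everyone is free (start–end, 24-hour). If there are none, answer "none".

Sven free within 09:00–17:00: 09:55–10:05, 12:50–15:05, 15:45–17:00.
Jun free within 09:00–17:00: 09:00–13:05, 14:40–16:25.
Priya ∩ Mina: 11:45–11:55, 12:00–12:35, 15:15–17:00.
Priya ∩ Mina ∩ Sven: 15:45–17:00.
Priya ∩ Mina ∩ Sven ∩ Jun: 15:45–16:25.
Restricted to 11:35–16:35: 15:45–16:25.
Windows ≥ 15 min: 15:45–16:25.

15:45–16:25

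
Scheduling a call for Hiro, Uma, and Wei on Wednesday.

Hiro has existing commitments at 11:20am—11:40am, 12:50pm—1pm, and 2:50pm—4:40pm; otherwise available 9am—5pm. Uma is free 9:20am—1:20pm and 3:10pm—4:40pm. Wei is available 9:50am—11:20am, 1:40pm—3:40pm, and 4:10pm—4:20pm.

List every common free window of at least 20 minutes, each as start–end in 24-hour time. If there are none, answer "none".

09:50–11:20

Hiro free within 09:00–17:00: 09:00–11:20, 11:40–12:50, 13:00–14:50, 16:40–17:00.
Hiro ∩ Uma: 09:20–11:20, 11:40–12:50, 13:00–13:20.
Hiro ∩ Uma ∩ Wei: 09:50–11:20.
Windows ≥ 20 min: 09:50–11:20.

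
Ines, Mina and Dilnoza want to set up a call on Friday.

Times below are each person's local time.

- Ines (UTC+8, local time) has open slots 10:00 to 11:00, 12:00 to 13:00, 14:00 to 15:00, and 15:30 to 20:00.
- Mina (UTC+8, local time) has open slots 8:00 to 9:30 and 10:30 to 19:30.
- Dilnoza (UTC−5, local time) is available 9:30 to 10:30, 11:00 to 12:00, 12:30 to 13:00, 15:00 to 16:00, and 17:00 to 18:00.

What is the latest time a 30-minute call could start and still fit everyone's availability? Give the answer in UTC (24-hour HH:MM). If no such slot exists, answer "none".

Ines → UTC: 02:00–03:00, 04:00–05:00, 06:00–07:00, 07:30–12:00.
Mina → UTC: 00:00–01:30, 02:30–11:30.
Dilnoza → UTC: 14:30–15:30, 16:00–17:00, 17:30–18:00, 20:00–21:00, 22:00–23:00.
Ines ∩ Mina: 02:30–03:00, 04:00–05:00, 06:00–07:00, 07:30–11:30.
Ines ∩ Mina ∩ Dilnoza: (none).
Windows ≥ 30 min: (none).

none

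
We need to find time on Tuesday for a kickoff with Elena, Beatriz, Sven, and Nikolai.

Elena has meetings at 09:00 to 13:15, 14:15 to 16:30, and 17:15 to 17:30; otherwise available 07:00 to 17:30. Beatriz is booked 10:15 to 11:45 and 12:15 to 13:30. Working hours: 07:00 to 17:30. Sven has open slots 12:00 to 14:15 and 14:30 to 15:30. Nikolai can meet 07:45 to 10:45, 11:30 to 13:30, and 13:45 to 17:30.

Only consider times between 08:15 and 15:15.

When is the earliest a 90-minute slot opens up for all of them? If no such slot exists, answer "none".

none

Elena free within 07:00–17:30: 07:00–09:00, 13:15–14:15, 16:30–17:15.
Beatriz free within 07:00–17:30: 07:00–10:15, 11:45–12:15, 13:30–17:30.
Elena ∩ Beatriz: 07:00–09:00, 13:30–14:15, 16:30–17:15.
Elena ∩ Beatriz ∩ Sven: 13:30–14:15.
Elena ∩ Beatriz ∩ Sven ∩ Nikolai: 13:45–14:15.
Restricted to 08:15–15:15: 13:45–14:15.
Windows ≥ 90 min: (none).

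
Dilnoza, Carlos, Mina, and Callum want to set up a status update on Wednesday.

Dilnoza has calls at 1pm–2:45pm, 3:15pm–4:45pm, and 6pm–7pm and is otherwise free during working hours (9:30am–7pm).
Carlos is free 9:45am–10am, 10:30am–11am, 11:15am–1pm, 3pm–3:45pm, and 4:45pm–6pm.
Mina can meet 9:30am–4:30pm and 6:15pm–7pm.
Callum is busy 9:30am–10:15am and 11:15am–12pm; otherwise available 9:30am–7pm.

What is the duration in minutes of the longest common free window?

Dilnoza free within 09:30–19:00: 09:30–13:00, 14:45–15:15, 16:45–18:00.
Callum free within 09:30–19:00: 10:15–11:15, 12:00–19:00.
Dilnoza ∩ Carlos: 09:45–10:00, 10:30–11:00, 11:15–13:00, 15:00–15:15, 16:45–18:00.
Dilnoza ∩ Carlos ∩ Mina: 09:45–10:00, 10:30–11:00, 11:15–13:00, 15:00–15:15.
Dilnoza ∩ Carlos ∩ Mina ∩ Callum: 10:30–11:00, 12:00–13:00, 15:00–15:15.
Common window lengths: 30, 60, 15 min; longest is 60.

60 minutes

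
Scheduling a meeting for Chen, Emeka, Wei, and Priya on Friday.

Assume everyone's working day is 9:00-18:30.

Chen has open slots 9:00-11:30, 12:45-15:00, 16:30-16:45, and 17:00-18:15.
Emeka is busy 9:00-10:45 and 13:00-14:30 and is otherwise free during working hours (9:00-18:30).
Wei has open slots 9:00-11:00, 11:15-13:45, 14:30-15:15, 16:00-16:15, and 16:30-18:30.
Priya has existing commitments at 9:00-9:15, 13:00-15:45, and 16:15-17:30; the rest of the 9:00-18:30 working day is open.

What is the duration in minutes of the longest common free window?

45 minutes

Emeka free within 09:00–18:30: 10:45–13:00, 14:30–18:30.
Priya free within 09:00–18:30: 09:15–13:00, 15:45–16:15, 17:30–18:30.
Chen ∩ Emeka: 10:45–11:30, 12:45–13:00, 14:30–15:00, 16:30–16:45, 17:00–18:15.
Chen ∩ Emeka ∩ Wei: 10:45–11:00, 11:15–11:30, 12:45–13:00, 14:30–15:00, 16:30–16:45, 17:00–18:15.
Chen ∩ Emeka ∩ Wei ∩ Priya: 10:45–11:00, 11:15–11:30, 12:45–13:00, 17:30–18:15.
Common window lengths: 15, 15, 15, 45 min; longest is 45.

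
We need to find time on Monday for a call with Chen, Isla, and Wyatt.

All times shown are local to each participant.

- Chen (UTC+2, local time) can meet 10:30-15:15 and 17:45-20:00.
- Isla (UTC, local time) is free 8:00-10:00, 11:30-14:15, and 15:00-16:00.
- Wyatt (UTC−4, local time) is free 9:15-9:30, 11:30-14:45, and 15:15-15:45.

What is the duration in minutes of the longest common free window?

Chen → UTC: 08:30–13:15, 15:45–18:00.
Isla → UTC: 08:00–10:00, 11:30–14:15, 15:00–16:00.
Wyatt → UTC: 13:15–13:30, 15:30–18:45, 19:15–19:45.
Chen ∩ Isla: 08:30–10:00, 11:30–13:15, 15:45–16:00.
Chen ∩ Isla ∩ Wyatt: 15:45–16:00.
Single common window of 15 minutes.

15 minutes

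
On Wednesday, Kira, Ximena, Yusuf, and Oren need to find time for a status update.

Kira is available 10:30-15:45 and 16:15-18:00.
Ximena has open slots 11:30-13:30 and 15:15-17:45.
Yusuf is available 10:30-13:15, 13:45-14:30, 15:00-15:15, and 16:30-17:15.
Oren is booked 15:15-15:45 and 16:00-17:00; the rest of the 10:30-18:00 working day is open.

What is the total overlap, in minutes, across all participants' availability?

Oren free within 10:30–18:00: 10:30–15:15, 15:45–16:00, 17:00–18:00.
Kira ∩ Ximena: 11:30–13:30, 15:15–15:45, 16:15–17:45.
Kira ∩ Ximena ∩ Yusuf: 11:30–13:15, 16:30–17:15.
Kira ∩ Ximena ∩ Yusuf ∩ Oren: 11:30–13:15, 17:00–17:15.
Total common minutes: 105 + 15 = 120.

120 minutes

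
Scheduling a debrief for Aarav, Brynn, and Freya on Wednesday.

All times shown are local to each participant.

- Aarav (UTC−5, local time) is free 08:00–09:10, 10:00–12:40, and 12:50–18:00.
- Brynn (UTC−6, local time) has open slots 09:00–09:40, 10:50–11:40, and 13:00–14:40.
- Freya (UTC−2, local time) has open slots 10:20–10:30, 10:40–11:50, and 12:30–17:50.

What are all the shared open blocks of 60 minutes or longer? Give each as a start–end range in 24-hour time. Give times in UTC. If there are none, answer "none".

none

Aarav → UTC: 13:00–14:10, 15:00–17:40, 17:50–23:00.
Brynn → UTC: 15:00–15:40, 16:50–17:40, 19:00–20:40.
Freya → UTC: 12:20–12:30, 12:40–13:50, 14:30–19:50.
Aarav ∩ Brynn: 15:00–15:40, 16:50–17:40, 19:00–20:40.
Aarav ∩ Brynn ∩ Freya: 15:00–15:40, 16:50–17:40, 19:00–19:50.
Windows ≥ 60 min: (none).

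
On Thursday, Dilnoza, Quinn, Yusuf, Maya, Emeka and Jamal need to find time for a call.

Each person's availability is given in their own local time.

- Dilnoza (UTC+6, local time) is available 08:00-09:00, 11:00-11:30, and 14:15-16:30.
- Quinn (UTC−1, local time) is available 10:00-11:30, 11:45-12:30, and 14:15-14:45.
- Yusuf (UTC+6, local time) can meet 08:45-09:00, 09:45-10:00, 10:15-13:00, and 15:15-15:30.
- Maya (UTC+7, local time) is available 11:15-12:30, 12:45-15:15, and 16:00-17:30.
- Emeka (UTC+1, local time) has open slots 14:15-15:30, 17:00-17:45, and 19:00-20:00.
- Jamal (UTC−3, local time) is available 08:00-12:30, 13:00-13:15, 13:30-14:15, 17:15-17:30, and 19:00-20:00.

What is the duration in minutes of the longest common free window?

Dilnoza → UTC: 02:00–03:00, 05:00–05:30, 08:15–10:30.
Quinn → UTC: 11:00–12:30, 12:45–13:30, 15:15–15:45.
Yusuf → UTC: 02:45–03:00, 03:45–04:00, 04:15–07:00, 09:15–09:30.
Maya → UTC: 04:15–05:30, 05:45–08:15, 09:00–10:30.
Emeka → UTC: 13:15–14:30, 16:00–16:45, 18:00–19:00.
Jamal → UTC: 11:00–15:30, 16:00–16:15, 16:30–17:15, 20:15–20:30, 22:00–23:00.
Dilnoza ∩ Quinn: (none).
Dilnoza ∩ Quinn ∩ Yusuf: (none).
Dilnoza ∩ Quinn ∩ Yusuf ∩ Maya: (none).
Dilnoza ∩ Quinn ∩ Yusuf ∩ Maya ∩ Emeka: (none).
Dilnoza ∩ Quinn ∩ Yusuf ∩ Maya ∩ Emeka ∩ Jamal: (none).
No common window.

0 minutes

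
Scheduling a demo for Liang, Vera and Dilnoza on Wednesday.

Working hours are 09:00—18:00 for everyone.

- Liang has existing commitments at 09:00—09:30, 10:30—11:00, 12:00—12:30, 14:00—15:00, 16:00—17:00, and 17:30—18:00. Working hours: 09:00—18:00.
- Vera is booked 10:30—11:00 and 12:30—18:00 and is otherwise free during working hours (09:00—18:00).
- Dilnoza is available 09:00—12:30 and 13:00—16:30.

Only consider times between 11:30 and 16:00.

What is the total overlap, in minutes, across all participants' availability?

Liang free within 09:00–18:00: 09:30–10:30, 11:00–12:00, 12:30–14:00, 15:00–16:00, 17:00–17:30.
Vera free within 09:00–18:00: 09:00–10:30, 11:00–12:30.
Liang ∩ Vera: 09:30–10:30, 11:00–12:00.
Liang ∩ Vera ∩ Dilnoza: 09:30–10:30, 11:00–12:00.
Restricted to 11:30–16:00: 11:30–12:00.
Total common minutes: 30.

30 minutes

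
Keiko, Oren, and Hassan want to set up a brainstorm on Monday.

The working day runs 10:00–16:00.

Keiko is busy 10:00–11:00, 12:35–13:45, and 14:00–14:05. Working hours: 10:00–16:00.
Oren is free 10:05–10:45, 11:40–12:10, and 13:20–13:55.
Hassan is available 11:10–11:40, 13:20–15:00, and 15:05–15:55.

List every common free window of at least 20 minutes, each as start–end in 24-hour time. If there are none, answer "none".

none

Keiko free within 10:00–16:00: 11:00–12:35, 13:45–14:00, 14:05–16:00.
Keiko ∩ Oren: 11:40–12:10, 13:45–13:55.
Keiko ∩ Oren ∩ Hassan: 13:45–13:55.
Windows ≥ 20 min: (none).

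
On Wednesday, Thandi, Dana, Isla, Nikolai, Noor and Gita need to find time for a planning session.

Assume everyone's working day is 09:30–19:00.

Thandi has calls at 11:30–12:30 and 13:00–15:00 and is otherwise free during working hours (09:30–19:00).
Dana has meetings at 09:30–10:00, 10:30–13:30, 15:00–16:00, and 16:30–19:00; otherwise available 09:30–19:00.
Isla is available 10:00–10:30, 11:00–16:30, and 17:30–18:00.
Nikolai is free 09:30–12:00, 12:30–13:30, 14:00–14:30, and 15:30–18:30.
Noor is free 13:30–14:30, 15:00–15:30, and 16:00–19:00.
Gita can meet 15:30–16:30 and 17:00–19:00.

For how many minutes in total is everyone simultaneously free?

30 minutes

Thandi free within 09:30–19:00: 09:30–11:30, 12:30–13:00, 15:00–19:00.
Dana free within 09:30–19:00: 10:00–10:30, 13:30–15:00, 16:00–16:30.
Thandi ∩ Dana: 10:00–10:30, 16:00–16:30.
Thandi ∩ Dana ∩ Isla: 10:00–10:30, 16:00–16:30.
Thandi ∩ Dana ∩ Isla ∩ Nikolai: 10:00–10:30, 16:00–16:30.
Thandi ∩ Dana ∩ Isla ∩ Nikolai ∩ Noor: 16:00–16:30.
Thandi ∩ Dana ∩ Isla ∩ Nikolai ∩ Noor ∩ Gita: 16:00–16:30.
Total common minutes: 30.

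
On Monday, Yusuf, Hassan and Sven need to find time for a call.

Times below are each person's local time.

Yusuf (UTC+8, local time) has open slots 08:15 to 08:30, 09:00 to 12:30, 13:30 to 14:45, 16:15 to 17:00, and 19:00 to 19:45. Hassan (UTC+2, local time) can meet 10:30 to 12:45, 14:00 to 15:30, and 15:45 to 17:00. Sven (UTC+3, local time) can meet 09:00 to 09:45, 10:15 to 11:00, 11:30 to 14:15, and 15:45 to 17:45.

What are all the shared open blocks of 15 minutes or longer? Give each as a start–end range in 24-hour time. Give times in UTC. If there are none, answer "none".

Yusuf → UTC: 00:15–00:30, 01:00–04:30, 05:30–06:45, 08:15–09:00, 11:00–11:45.
Hassan → UTC: 08:30–10:45, 12:00–13:30, 13:45–15:00.
Sven → UTC: 06:00–06:45, 07:15–08:00, 08:30–11:15, 12:45–14:45.
Yusuf ∩ Hassan: 08:30–09:00.
Yusuf ∩ Hassan ∩ Sven: 08:30–09:00.
Windows ≥ 15 min: 08:30–09:00.

08:30–09:00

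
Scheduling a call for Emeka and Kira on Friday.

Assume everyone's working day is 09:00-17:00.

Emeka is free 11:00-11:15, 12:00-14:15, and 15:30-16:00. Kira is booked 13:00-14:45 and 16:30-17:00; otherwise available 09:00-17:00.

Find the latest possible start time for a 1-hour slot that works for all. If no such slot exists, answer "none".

12:00

Kira free within 09:00–17:00: 09:00–13:00, 14:45–16:30.
Emeka ∩ Kira: 11:00–11:15, 12:00–13:00, 15:30–16:00.
Windows ≥ 60 min: 12:00–13:00.
Latest start in the last window 12:00–13:00 is 13:00 − 60 min = 12:00.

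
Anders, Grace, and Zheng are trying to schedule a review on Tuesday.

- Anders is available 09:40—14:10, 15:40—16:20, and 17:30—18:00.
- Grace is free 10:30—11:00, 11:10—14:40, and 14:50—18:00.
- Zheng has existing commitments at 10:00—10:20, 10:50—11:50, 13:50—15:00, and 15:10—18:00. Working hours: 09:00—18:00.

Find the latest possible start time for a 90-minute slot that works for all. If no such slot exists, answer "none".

12:20

Zheng free within 09:00–18:00: 09:00–10:00, 10:20–10:50, 11:50–13:50, 15:00–15:10.
Anders ∩ Grace: 10:30–11:00, 11:10–14:10, 15:40–16:20, 17:30–18:00.
Anders ∩ Grace ∩ Zheng: 10:30–10:50, 11:50–13:50.
Windows ≥ 90 min: 11:50–13:50.
Latest start in the last window 11:50–13:50 is 13:50 − 90 min = 12:20.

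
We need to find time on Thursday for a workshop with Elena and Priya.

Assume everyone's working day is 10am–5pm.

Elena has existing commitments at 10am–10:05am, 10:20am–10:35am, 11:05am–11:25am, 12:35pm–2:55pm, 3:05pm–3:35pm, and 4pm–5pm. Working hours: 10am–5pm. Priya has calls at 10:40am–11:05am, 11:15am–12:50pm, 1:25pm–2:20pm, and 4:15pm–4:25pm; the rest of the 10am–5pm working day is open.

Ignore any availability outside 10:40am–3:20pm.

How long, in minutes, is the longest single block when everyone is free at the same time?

10 minutes

Elena free within 10:00–17:00: 10:05–10:20, 10:35–11:05, 11:25–12:35, 14:55–15:05, 15:35–16:00.
Priya free within 10:00–17:00: 10:00–10:40, 11:05–11:15, 12:50–13:25, 14:20–16:15, 16:25–17:00.
Elena ∩ Priya: 10:05–10:20, 10:35–10:40, 14:55–15:05, 15:35–16:00.
Restricted to 10:40–15:20: 14:55–15:05.
Single common window of 10 minutes.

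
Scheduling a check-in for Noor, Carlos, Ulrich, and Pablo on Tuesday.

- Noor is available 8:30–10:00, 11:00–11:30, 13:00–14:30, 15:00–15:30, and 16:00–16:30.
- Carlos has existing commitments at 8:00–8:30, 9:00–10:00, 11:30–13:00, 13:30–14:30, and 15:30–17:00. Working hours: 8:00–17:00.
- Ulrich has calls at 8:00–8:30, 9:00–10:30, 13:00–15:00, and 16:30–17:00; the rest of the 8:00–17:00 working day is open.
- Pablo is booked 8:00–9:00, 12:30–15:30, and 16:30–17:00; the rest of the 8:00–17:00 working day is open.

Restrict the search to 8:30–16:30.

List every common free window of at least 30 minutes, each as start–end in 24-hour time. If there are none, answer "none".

Carlos free within 08:00–17:00: 08:30–09:00, 10:00–11:30, 13:00–13:30, 14:30–15:30.
Ulrich free within 08:00–17:00: 08:30–09:00, 10:30–13:00, 15:00–16:30.
Pablo free within 08:00–17:00: 09:00–12:30, 15:30–16:30.
Noor ∩ Carlos: 08:30–09:00, 11:00–11:30, 13:00–13:30, 15:00–15:30.
Noor ∩ Carlos ∩ Ulrich: 08:30–09:00, 11:00–11:30, 15:00–15:30.
Noor ∩ Carlos ∩ Ulrich ∩ Pablo: 11:00–11:30.
Restricted to 08:30–16:30: 11:00–11:30.
Windows ≥ 30 min: 11:00–11:30.

11:00–11:30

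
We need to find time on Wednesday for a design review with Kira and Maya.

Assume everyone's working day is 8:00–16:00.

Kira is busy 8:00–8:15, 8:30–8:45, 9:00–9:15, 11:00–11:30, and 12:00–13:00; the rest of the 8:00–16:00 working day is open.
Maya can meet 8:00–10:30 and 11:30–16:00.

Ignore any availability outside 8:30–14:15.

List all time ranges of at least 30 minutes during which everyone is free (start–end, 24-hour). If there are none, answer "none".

Kira free within 08:00–16:00: 08:15–08:30, 08:45–09:00, 09:15–11:00, 11:30–12:00, 13:00–16:00.
Kira ∩ Maya: 08:15–08:30, 08:45–09:00, 09:15–10:30, 11:30–12:00, 13:00–16:00.
Restricted to 08:30–14:15: 08:45–09:00, 09:15–10:30, 11:30–12:00, 13:00–14:15.
Windows ≥ 30 min: 09:15–10:30, 11:30–12:00, 13:00–14:15.

09:15–10:30, 11:30–12:00, 13:00–14:15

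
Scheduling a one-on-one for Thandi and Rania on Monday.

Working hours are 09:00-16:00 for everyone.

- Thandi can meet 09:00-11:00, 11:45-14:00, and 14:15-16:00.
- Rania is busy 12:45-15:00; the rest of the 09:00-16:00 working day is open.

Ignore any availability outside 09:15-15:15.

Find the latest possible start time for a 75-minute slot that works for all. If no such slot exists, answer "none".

Rania free within 09:00–16:00: 09:00–12:45, 15:00–16:00.
Thandi ∩ Rania: 09:00–11:00, 11:45–12:45, 15:00–16:00.
Restricted to 09:15–15:15: 09:15–11:00, 11:45–12:45, 15:00–15:15.
Windows ≥ 75 min: 09:15–11:00.
Latest start in the last window 09:15–11:00 is 11:00 − 75 min = 09:45.

09:45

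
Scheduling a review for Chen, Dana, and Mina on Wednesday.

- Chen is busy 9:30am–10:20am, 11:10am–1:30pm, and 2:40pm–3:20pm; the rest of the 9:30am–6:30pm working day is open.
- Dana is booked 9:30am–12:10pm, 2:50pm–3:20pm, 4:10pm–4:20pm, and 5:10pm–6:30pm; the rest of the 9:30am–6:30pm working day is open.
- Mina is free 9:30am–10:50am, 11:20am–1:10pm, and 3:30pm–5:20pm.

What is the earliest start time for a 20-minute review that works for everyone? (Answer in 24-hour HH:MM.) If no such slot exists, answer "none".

15:30

Chen free within 09:30–18:30: 10:20–11:10, 13:30–14:40, 15:20–18:30.
Dana free within 09:30–18:30: 12:10–14:50, 15:20–16:10, 16:20–17:10.
Chen ∩ Dana: 13:30–14:40, 15:20–16:10, 16:20–17:10.
Chen ∩ Dana ∩ Mina: 15:30–16:10, 16:20–17:10.
Windows ≥ 20 min: 15:30–16:10, 16:20–17:10.
Earliest such window starts at 15:30.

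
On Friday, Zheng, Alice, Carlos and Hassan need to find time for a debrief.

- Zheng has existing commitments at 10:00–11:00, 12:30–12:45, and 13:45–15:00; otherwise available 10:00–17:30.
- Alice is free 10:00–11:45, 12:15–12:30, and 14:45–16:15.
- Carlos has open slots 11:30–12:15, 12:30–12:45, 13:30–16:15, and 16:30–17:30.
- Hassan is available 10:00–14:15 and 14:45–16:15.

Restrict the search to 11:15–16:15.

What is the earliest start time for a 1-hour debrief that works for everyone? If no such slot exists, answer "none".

Zheng free within 10:00–17:30: 11:00–12:30, 12:45–13:45, 15:00–17:30.
Zheng ∩ Alice: 11:00–11:45, 12:15–12:30, 15:00–16:15.
Zheng ∩ Alice ∩ Carlos: 11:30–11:45, 15:00–16:15.
Zheng ∩ Alice ∩ Carlos ∩ Hassan: 11:30–11:45, 15:00–16:15.
Restricted to 11:15–16:15: 11:30–11:45, 15:00–16:15.
Windows ≥ 60 min: 15:00–16:15.
Earliest such window starts at 15:00.

15:00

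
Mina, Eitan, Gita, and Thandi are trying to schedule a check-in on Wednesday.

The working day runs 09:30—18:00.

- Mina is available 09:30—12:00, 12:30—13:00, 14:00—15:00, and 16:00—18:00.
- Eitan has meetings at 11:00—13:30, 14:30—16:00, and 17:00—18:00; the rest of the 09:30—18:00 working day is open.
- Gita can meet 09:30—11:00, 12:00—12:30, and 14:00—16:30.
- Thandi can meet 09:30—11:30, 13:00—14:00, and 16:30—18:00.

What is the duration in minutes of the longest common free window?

90 minutes

Eitan free within 09:30–18:00: 09:30–11:00, 13:30–14:30, 16:00–17:00.
Mina ∩ Eitan: 09:30–11:00, 14:00–14:30, 16:00–17:00.
Mina ∩ Eitan ∩ Gita: 09:30–11:00, 14:00–14:30, 16:00–16:30.
Mina ∩ Eitan ∩ Gita ∩ Thandi: 09:30–11:00.
Single common window of 90 minutes.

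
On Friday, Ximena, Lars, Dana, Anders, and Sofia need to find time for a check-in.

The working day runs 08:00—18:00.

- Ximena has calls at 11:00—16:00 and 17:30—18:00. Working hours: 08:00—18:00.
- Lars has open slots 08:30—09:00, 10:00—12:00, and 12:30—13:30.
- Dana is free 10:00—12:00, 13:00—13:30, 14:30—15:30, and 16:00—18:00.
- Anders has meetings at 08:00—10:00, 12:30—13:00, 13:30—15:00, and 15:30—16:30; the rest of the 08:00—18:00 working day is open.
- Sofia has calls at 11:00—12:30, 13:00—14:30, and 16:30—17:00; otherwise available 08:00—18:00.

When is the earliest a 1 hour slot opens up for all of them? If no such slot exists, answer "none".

Ximena free within 08:00–18:00: 08:00–11:00, 16:00–17:30.
Anders free within 08:00–18:00: 10:00–12:30, 13:00–13:30, 15:00–15:30, 16:30–18:00.
Sofia free within 08:00–18:00: 08:00–11:00, 12:30–13:00, 14:30–16:30, 17:00–18:00.
Ximena ∩ Lars: 08:30–09:00, 10:00–11:00.
Ximena ∩ Lars ∩ Dana: 10:00–11:00.
Ximena ∩ Lars ∩ Dana ∩ Anders: 10:00–11:00.
Ximena ∩ Lars ∩ Dana ∩ Anders ∩ Sofia: 10:00–11:00.
Windows ≥ 60 min: 10:00–11:00.
Earliest such window starts at 10:00.

10:00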